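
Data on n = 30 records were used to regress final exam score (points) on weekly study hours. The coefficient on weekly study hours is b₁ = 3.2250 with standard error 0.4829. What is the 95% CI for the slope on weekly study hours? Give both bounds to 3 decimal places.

(2.236, 4.214)

df = n − 2 = 30 − 2 = 28.
t* = t_{0.025, 28} = 2.048407.
Margin = t* × SE = 2.048407 × 0.4829 = 0.98918.
CI: 3.2250 ± 0.98918 → (2.236, 4.214).
With 95% confidence, each one-unit increase in weekly study hours is associated with a change of between 2.236 and 4.214 points in final exam score.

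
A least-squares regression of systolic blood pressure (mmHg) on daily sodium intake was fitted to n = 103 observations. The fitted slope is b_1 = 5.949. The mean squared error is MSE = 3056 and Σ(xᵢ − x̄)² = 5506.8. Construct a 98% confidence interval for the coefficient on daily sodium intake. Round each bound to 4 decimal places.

SE(b_1) = √(MSE/Sₓₓ) = √(3056/5506.8) = 0.74495.
df = n − 2 = 101.
t* = t_{0.01, 101} = 2.363837.
Margin = t* × SE = 2.363837 × 0.74495 = 1.760940.
CI: 5.949 ± 1.760940 → (4.1881, 7.7099).
With 98% confidence, each one-unit increase in daily sodium intake is associated with a change of between 4.1881 and 7.7099 mmHg in systolic blood pressure.

(4.1881, 7.7099)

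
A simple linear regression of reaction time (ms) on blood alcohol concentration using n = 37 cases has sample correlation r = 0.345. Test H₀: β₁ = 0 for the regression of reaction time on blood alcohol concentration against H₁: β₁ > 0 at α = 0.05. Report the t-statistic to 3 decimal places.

t = 2.175

t = r·√(n − 2)/√(1 − r²) = 0.345·√35/√0.880975 = 2.175.
df = n − 2 = 35.
One-sided p ≈ 0.0183, which is < 0.05, so reject H₀.
There is evidence of a linear association between blood alcohol concentration and reaction time.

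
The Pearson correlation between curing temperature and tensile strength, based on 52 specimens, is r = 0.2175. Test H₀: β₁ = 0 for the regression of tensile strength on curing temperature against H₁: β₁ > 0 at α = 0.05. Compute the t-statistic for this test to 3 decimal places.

t = 1.576

t = r·√(n − 2)/√(1 − r²) = 0.2175·√50/√0.952694 = 1.576.
df = n − 2 = 50.
One-sided p ≈ 0.0607, which is ≥ 0.05, so fail to reject H₀.
The data do not give significant evidence of a linear association between curing temperature and tensile strength.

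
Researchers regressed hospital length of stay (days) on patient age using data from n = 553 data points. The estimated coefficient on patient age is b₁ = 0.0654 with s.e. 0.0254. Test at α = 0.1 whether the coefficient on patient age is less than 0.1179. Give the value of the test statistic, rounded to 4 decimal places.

t = -2.0669

H₀: β₁ = 0.1179 vs H₁: β₁ < 0.1179.
t = (b₁ − β₁⁰)/SE = (0.0654 − 0.1179) / 0.0254 = -2.0669.
df = n − 2 = 553 − 2 = 551.
One-sided p ≈ 0.0196, which is < 0.1, so reject H₀.
There is evidence that the true slope on patient age is below 0.1179 days per unit.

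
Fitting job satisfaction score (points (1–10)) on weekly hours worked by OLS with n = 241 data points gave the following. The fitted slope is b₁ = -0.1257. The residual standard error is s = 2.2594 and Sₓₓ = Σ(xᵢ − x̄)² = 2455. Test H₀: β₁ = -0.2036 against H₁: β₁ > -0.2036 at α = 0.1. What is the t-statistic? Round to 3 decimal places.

t = 1.708

SE(b₁) = s/√Sₓₓ = 2.2594/√2455 = 0.0456003.
t = (-0.1257 − (-0.2036)) / 0.0456003 = 1.708.
df = n − 2 = 239.
One-sided p ≈ 0.0444, which is < 0.1, so reject H₀.
There is evidence that the true slope on weekly hours worked exceeds -0.2036 points (1–10) per unit.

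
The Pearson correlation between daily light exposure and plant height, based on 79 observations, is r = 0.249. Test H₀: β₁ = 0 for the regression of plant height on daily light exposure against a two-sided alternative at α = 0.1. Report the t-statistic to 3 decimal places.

t = r·√(n − 2)/√(1 − r²) = 0.249·√77/√0.937999 = 2.256.
df = n − 2 = 77.
Two-sided p ≈ 0.0269, which is < 0.1, so reject H₀.
There is evidence of a linear association between daily light exposure and plant height.

t = 2.256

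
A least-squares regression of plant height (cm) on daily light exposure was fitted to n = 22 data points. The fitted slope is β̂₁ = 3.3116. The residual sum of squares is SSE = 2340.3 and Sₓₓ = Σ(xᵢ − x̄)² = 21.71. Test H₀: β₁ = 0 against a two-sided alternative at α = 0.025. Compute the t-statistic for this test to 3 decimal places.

MSE = SSE/(n − 2) = 2340.3/20 = 117.015.
SE(β̂₁) = √(MSE/Sₓₓ) = √(117.015/21.71) = 2.32162.
t = 3.3116 / 2.32162 = 1.426.
df = n − 2 = 20.
Two-sided p ≈ 0.1692, which is ≥ 0.025, so fail to reject H₀.
The data do not give significant evidence of an association between daily light exposure and plant height.

t = 1.426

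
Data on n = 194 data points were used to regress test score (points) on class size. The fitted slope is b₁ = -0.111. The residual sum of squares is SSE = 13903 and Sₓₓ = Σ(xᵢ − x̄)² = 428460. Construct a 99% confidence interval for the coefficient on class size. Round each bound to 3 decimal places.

(-0.145, -0.077)

MSE = SSE/(n − 2) = 13903/192 = 72.4115.
SE(b₁) = √(MSE/Sₓₓ) = √(72.4115/428460) = 0.0130002.
df = n − 2 = 192.
t* = t_{0.005, 192} = 2.601678.
Margin = t* × SE = 2.601678 × 0.0130002 = 0.03382.
CI: -0.111 ± 0.03382 → (-0.145, -0.077).
With 99% confidence, each one-unit increase in class size is associated with a change of between -0.145 and -0.077 points in test score.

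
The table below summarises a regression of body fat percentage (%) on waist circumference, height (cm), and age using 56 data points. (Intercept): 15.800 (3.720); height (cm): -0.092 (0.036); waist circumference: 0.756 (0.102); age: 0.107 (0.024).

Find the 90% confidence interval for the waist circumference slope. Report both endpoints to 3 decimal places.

Read off: b = 0.756, SE = 0.102 for waist circumference.
df = n − k − 1 = 56 − 3 − 1 = 52.
t* = t_{0.05, 52} = 1.674689.
Margin = t* × SE = 1.674689 × 0.102 = 0.17082.
CI: 0.756 ± 0.17082 → (0.585, 0.927).

(0.585, 0.927)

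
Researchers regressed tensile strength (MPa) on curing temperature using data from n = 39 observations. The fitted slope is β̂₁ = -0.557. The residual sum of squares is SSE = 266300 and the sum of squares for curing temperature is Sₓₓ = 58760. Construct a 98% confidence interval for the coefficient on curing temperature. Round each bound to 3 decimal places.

MSE = SSE/(n − 2) = 266300/37 = 7197.3.
SE(β̂₁) = √(MSE/Sₓₓ) = √(7197.3/58760) = 0.34998.
df = n − 2 = 37.
t* = t_{0.01, 37} = 2.431447.
Margin = t* × SE = 2.431447 × 0.34998 = 0.85096.
CI: -0.557 ± 0.85096 → (-1.408, 0.294).
With 98% confidence, each one-unit increase in curing temperature is associated with a change of between -1.408 and 0.294 MPa in tensile strength.

(-1.408, 0.294)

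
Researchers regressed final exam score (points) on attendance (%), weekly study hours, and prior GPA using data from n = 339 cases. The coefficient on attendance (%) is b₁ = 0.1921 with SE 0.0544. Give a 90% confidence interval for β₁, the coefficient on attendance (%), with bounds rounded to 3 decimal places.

(0.102, 0.282)

df = n − k − 1 = 339 − 3 − 1 = 335.
t* = t_{0.05, 335} = 1.649415.
Margin = t* × SE = 1.649415 × 0.0544 = 0.08973.
CI: 0.1921 ± 0.08973 → (0.102, 0.282).
With 90% confidence, each one-unit increase in attendance (%) is associated with a change of between 0.102 and 0.282 points in final exam score, holding the other predictors fixed.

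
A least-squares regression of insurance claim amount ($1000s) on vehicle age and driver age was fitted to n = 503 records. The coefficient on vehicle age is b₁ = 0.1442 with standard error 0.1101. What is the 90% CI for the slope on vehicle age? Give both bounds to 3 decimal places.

(-0.037, 0.326)

df = n − k − 1 = 503 − 2 − 1 = 500.
t* = t_{0.05, 500} = 1.647907.
Margin = t* × SE = 1.647907 × 0.1101 = 0.18143.
CI: 0.1442 ± 0.18143 → (-0.037, 0.326).
With 90% confidence, each one-unit increase in vehicle age is associated with a change of between -0.037 and 0.326 $1000s in insurance claim amount, holding the other predictors fixed.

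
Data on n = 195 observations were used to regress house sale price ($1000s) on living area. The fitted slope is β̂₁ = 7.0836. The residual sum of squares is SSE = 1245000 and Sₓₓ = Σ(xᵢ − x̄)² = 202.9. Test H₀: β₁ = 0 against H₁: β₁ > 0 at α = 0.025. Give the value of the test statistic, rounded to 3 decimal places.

MSE = SSE/(n − 2) = 1245000/193 = 6450.78.
SE(β̂₁) = √(MSE/Sₓₓ) = √(6450.78/202.9) = 5.63852.
t = 7.0836 / 5.63852 = 1.256.
df = n − 2 = 193.
One-sided p ≈ 0.1053, which is ≥ 0.025, so fail to reject H₀.
The data do not give significant evidence that the true slope on living area is positive.

t = 1.256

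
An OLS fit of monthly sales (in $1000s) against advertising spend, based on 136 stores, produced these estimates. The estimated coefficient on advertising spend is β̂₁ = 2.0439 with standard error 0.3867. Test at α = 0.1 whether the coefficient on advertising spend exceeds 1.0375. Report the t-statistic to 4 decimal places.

H₀: β₁ = 1.0375 vs H₁: β₁ > 1.0375.
t = (β̂₁ − β₁⁰)/SE = (2.0439 − 1.0375) / 0.3867 = 2.6025.
df = n − 2 = 136 − 2 = 134.
One-sided p ≈ 0.0051, which is < 0.1, so reject H₀.
There is evidence that the true slope on advertising spend exceeds 1.0375 $1000s per unit.

t = 2.6025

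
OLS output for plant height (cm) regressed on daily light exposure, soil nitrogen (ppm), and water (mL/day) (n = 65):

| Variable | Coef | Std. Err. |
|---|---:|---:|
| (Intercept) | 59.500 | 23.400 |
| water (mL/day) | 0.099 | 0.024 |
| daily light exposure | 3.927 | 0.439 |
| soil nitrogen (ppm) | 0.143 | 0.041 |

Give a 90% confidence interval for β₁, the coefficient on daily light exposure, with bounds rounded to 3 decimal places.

(3.194, 4.660)

Read off: b = 3.927, SE = 0.439 for daily light exposure.
df = n − k − 1 = 65 − 3 − 1 = 61.
t* = t_{0.05, 61} = 1.670219.
Margin = t* × SE = 1.670219 × 0.439 = 0.73323.
CI: 3.927 ± 0.73323 → (3.194, 4.660).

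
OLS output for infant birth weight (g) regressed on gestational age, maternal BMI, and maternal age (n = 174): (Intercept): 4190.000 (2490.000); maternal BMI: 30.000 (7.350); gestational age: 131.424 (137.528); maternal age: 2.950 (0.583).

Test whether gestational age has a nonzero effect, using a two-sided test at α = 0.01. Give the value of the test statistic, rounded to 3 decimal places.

t = 0.956

Read off: b = 131.424, SE = 137.528 for gestational age.
H₀: β₁ = 0 vs H₁: β₁ ≠ 0.
t = 131.424 / 137.528 = 0.956.
df = n − k − 1 = 174 − 3 − 1 = 170.
Two-sided p ≈ 0.3406, which is ≥ 0.01, so fail to reject H₀.
The data do not give significant evidence of an association between gestational age and infant birth weight, after adjusting for the other predictors.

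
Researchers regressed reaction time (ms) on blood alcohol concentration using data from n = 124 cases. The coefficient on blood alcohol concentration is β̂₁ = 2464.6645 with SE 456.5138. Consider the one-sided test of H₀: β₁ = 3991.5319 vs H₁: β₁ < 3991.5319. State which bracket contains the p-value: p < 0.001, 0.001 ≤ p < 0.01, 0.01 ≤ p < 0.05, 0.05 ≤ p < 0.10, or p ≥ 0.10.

p < 0.001

t = (2464.6645 − 3991.5319) / 456.5138 = -3.345.
df = n − 2 = 124 − 2 = 122.
One-sided p = P(T_{122} < t) ≈ 0.0005.
So p < 0.001.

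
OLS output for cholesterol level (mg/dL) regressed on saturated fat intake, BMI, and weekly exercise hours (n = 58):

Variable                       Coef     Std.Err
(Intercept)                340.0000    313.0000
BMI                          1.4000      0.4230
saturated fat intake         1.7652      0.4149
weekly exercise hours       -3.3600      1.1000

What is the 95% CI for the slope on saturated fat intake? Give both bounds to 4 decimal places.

Read off: b = 1.7652, SE = 0.4149 for saturated fat intake.
df = n − k − 1 = 58 − 3 − 1 = 54.
t* = t_{0.025, 54} = 2.004879.
Margin = t* × SE = 2.004879 × 0.4149 = 0.831824.
CI: 1.7652 ± 0.831824 → (0.9334, 2.5970).

(0.9334, 2.5970)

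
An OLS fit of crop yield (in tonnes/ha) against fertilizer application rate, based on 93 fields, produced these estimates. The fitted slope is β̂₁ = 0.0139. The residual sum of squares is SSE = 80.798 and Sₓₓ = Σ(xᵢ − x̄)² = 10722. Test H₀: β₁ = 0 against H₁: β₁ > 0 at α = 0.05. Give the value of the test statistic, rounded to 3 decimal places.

MSE = SSE/(n − 2) = 80.798/91 = 0.88789.
SE(β̂₁) = √(MSE/Sₓₓ) = √(0.88789/10722) = 0.00910001.
t = 0.0139 / 0.00910001 = 1.527.
df = n − 2 = 91.
One-sided p ≈ 0.0651, which is ≥ 0.05, so fail to reject H₀.
The data do not give significant evidence that the true slope on fertilizer application rate is positive.

t = 1.527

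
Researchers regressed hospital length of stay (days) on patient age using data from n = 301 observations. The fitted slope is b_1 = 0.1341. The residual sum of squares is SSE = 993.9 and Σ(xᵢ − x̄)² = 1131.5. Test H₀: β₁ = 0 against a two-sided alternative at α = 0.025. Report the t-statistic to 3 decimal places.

t = 2.474

MSE = SSE/(n − 2) = 993.9/299 = 3.32408.
SE(b_1) = √(MSE/Sₓₓ) = √(3.32408/1131.5) = 0.0542011.
t = 0.1341 / 0.0542011 = 2.474.
df = n − 2 = 299.
Two-sided p ≈ 0.0139, which is < 0.025, so reject H₀.
There is evidence that patient age is associated with hospital length of stay.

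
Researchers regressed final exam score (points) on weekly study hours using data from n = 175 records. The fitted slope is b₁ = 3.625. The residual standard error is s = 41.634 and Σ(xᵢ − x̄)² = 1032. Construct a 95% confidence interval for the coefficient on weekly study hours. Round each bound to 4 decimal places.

SE(b₁) = s/√Sₓₓ = 41.634/√1032 = 1.29601.
df = n − 2 = 173.
t* = t_{0.025, 173} = 1.973771.
Margin = t* × SE = 1.973771 × 1.29601 = 2.558027.
CI: 3.625 ± 2.558027 → (1.0670, 6.1830).
With 95% confidence, each one-unit increase in weekly study hours is associated with a change of between 1.0670 and 6.1830 points in final exam score.

(1.0670, 6.1830)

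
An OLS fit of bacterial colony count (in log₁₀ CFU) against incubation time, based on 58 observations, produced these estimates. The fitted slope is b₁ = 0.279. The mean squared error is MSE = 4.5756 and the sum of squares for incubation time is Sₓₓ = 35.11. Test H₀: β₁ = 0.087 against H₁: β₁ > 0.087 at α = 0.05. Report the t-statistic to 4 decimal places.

t = 0.5319

SE(b₁) = √(MSE/Sₓₓ) = √(4.5756/35.11) = 0.361001.
t = (0.279 − 0.087) / 0.361001 = 0.5319.
df = n − 2 = 56.
One-sided p ≈ 0.2985, which is ≥ 0.05, so fail to reject H₀.
The data do not give significant evidence that the true slope on incubation time exceeds 0.087 log₁₀ CFU per unit.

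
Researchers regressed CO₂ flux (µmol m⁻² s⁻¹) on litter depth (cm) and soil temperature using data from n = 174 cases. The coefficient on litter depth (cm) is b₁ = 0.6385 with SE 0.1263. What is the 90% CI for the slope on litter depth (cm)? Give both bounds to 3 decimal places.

(0.430, 0.847)

df = n − k − 1 = 174 − 2 − 1 = 171.
t* = t_{0.05, 171} = 1.653813.
Margin = t* × SE = 1.653813 × 0.1263 = 0.20888.
CI: 0.6385 ± 0.20888 → (0.430, 0.847).
With 90% confidence, each one-unit increase in litter depth (cm) is associated with a change of between 0.430 and 0.847 µmol m⁻² s⁻¹ in CO₂ flux, holding the other predictors fixed.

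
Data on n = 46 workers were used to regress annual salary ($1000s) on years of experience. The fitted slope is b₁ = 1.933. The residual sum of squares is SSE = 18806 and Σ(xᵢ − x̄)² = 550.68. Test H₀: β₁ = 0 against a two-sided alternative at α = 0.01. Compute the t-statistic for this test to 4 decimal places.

t = 2.1941

MSE = SSE/(n − 2) = 18806/44 = 427.409.
SE(b₁) = √(MSE/Sₓₓ) = √(427.409/550.68) = 0.880993.
t = 1.933 / 0.880993 = 2.1941.
df = n − 2 = 44.
Two-sided p ≈ 0.0336, which is ≥ 0.01, so fail to reject H₀.
The data do not give significant evidence of an association between years of experience and annual salary.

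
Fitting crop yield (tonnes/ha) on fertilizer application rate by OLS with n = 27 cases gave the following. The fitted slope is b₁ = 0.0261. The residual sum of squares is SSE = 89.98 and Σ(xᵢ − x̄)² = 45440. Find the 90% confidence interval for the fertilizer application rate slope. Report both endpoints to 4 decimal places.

MSE = SSE/(n − 2) = 89.98/25 = 3.5992.
SE(b₁) = √(MSE/Sₓₓ) = √(3.5992/45440) = 0.00889987.
df = n − 2 = 25.
t* = t_{0.05, 25} = 1.708141.
Margin = t* × SE = 1.708141 × 0.00889987 = 0.015202.
CI: 0.0261 ± 0.015202 → (0.0109, 0.0413).
With 90% confidence, each one-unit increase in fertilizer application rate is associated with a change of between 0.0109 and 0.0413 tonnes/ha in crop yield.

(0.0109, 0.0413)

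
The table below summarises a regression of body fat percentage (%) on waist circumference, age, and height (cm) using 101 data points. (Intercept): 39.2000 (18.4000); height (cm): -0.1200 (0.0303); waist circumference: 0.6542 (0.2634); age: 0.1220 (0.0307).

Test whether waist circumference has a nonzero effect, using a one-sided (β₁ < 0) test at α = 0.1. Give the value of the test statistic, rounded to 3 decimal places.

t = 2.484

Read off: b = 0.6542, SE = 0.2634 for waist circumference.
H₀: β₁ = 0 vs H₁: β₁ < 0.
t = 0.6542 / 0.2634 = 2.484.
df = n − k − 1 = 101 − 3 − 1 = 97.
One-sided p ≈ 0.9926, which is ≥ 0.1, so fail to reject H₀.
The data do not give significant evidence that the true slope on waist circumference is negative, holding the other predictors fixed.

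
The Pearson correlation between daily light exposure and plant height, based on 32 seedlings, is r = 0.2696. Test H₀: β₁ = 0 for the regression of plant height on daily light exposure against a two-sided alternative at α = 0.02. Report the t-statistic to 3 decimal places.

t = 1.533

t = r·√(n − 2)/√(1 − r²) = 0.2696·√30/√0.927316 = 1.533.
df = n − 2 = 30.
Two-sided p ≈ 0.1356, which is ≥ 0.02, so fail to reject H₀.
The data do not give significant evidence of a linear association between daily light exposure and plant height.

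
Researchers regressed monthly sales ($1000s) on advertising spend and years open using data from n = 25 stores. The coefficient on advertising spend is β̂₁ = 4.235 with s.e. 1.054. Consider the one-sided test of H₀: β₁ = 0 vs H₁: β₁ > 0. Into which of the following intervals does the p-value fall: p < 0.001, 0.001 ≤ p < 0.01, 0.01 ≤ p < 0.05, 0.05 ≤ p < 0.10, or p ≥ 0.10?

t = 4.235 / 1.054 = 4.018.
df = n − k − 1 = 25 − 2 − 1 = 22.
One-sided p = P(T_{22} > t) ≈ 0.0003.
So p < 0.001.

p < 0.001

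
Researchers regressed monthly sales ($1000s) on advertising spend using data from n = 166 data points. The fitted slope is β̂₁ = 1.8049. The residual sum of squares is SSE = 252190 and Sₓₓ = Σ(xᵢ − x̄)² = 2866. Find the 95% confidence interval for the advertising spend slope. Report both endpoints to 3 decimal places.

(0.359, 3.251)

MSE = SSE/(n − 2) = 252190/164 = 1537.74.
SE(β̂₁) = √(MSE/Sₓₓ) = √(1537.74/2866) = 0.732494.
df = n − 2 = 164.
t* = t_{0.025, 164} = 1.974535.
Margin = t* × SE = 1.974535 × 0.732494 = 1.44633.
CI: 1.8049 ± 1.44633 → (0.359, 3.251).
With 95% confidence, each one-unit increase in advertising spend is associated with a change of between 0.359 and 3.251 $1000s in monthly sales.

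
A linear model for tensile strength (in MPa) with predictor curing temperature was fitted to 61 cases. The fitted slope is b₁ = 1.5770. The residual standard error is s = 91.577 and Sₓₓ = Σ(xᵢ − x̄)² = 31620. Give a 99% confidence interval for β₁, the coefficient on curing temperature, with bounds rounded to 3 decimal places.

SE(b₁) = s/√Sₓₓ = 91.577/√31620 = 0.514998.
df = n − 2 = 59.
t* = t_{0.005, 59} = 2.661759.
Margin = t* × SE = 2.661759 × 0.514998 = 1.37080.
CI: 1.5770 ± 1.37080 → (0.206, 2.948).
With 99% confidence, each one-unit increase in curing temperature is associated with a change of between 0.206 and 2.948 MPa in tensile strength.

(0.206, 2.948)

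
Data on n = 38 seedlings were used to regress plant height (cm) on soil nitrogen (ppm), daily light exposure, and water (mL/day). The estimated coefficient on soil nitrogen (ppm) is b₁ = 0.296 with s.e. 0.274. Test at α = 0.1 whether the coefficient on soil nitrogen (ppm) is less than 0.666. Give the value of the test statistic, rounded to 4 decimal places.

H₀: β₁ = 0.666 vs H₁: β₁ < 0.666.
t = (b₁ − β₁⁰)/SE = (0.296 − 0.666) / 0.274 = -1.3504.
df = n − k − 1 = 38 − 3 − 1 = 34.
One-sided p ≈ 0.0929, which is < 0.1, so reject H₀.
There is evidence that the true slope on soil nitrogen (ppm) is below 0.666 cm per unit, holding the other predictors fixed.

t = -1.3504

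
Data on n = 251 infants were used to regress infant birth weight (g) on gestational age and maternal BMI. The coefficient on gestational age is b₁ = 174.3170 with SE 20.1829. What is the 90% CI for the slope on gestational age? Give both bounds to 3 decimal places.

(140.995, 207.639)

df = n − k − 1 = 251 − 2 − 1 = 248.
t* = t_{0.05, 248} = 1.651021.
Margin = t* × SE = 1.651021 × 20.1829 = 33.32239.
CI: 174.3170 ± 33.32239 → (140.995, 207.639).
With 90% confidence, each one-unit increase in gestational age is associated with a change of between 140.995 and 207.639 g in infant birth weight, holding the other predictors fixed.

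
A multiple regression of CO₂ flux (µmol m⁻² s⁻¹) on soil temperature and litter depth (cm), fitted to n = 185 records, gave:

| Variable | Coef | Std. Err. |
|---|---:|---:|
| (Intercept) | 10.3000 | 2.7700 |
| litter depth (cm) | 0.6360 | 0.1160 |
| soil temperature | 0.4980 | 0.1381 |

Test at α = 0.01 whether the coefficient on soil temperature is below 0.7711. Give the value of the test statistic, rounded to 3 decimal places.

t = -1.978

Read off: b = 0.4980, SE = 0.1381 for soil temperature.
H₀: β₁ = 0.7711 vs H₁: β₁ < 0.7711.
t = (0.4980 − 0.7711) / 0.1381 = -1.978.
df = n − k − 1 = 185 − 2 − 1 = 182.
One-sided p ≈ 0.0247, which is ≥ 0.01, so fail to reject H₀.
The data do not give significant evidence that the true slope on soil temperature is below 0.7711 µmol m⁻² s⁻¹ per unit, holding the other predictors fixed.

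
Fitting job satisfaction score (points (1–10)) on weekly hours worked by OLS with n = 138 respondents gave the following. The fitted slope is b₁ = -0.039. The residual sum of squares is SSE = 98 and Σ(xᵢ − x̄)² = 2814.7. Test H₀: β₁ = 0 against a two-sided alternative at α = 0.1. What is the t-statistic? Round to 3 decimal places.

MSE = SSE/(n − 2) = 98/136 = 0.720588.
SE(b₁) = √(MSE/Sₓₓ) = √(0.720588/2814.7) = 0.0160003.
t = -0.039 / 0.0160003 = -2.437.
df = n − 2 = 136.
Two-sided p ≈ 0.0161, which is < 0.1, so reject H₀.
There is evidence that weekly hours worked is associated with job satisfaction score.

t = -2.437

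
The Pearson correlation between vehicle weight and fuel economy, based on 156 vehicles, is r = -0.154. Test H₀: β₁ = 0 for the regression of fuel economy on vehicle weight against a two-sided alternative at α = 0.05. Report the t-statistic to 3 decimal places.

t = -1.934

t = r·√(n − 2)/√(1 − r²) = -0.154·√154/√0.976284 = -1.934.
df = n − 2 = 154.
Two-sided p ≈ 0.0549, which is ≥ 0.05, so fail to reject H₀.
The data do not give significant evidence of a linear association between vehicle weight and fuel economy.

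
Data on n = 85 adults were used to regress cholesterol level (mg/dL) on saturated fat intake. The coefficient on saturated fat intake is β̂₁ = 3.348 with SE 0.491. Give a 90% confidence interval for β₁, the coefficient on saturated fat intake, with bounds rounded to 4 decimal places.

df = n − 2 = 85 − 2 = 83.
t* = t_{0.05, 83} = 1.66342.
Margin = t* × SE = 1.66342 × 0.491 = 0.816739.
CI: 3.348 ± 0.816739 → (2.5313, 4.1647).
With 90% confidence, each one-unit increase in saturated fat intake is associated with a change of between 2.5313 and 4.1647 mg/dL in cholesterol level.

(2.5313, 4.1647)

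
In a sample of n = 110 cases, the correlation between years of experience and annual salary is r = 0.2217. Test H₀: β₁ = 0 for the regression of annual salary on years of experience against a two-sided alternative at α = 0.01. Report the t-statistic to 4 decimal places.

t = r·√(n − 2)/√(1 − r²) = 0.2217·√108/√0.950849 = 2.3628.
df = n − 2 = 108.
Two-sided p ≈ 0.0199, which is ≥ 0.01, so fail to reject H₀.
The data do not give significant evidence of a linear association between years of experience and annual salary.

t = 2.3628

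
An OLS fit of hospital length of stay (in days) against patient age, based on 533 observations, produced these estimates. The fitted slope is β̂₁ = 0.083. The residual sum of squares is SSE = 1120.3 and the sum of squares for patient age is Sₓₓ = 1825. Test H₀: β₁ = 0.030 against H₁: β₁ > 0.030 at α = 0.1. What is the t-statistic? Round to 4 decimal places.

MSE = SSE/(n − 2) = 1120.3/531 = 2.10979.
SE(β̂₁) = √(MSE/Sₓₓ) = √(2.10979/1825) = 0.0340007.
t = (0.083 − 0.030) / 0.0340007 = 1.5588.
df = n − 2 = 531.
One-sided p ≈ 0.0598, which is < 0.1, so reject H₀.
There is evidence that the true slope on patient age exceeds 0.030 days per unit.

t = 1.5588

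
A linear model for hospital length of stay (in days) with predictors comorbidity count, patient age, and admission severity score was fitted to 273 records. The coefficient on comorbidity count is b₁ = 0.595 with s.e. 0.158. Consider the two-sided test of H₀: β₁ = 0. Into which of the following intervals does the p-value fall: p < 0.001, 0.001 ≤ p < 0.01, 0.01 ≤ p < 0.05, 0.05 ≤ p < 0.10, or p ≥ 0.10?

t = 0.595 / 0.158 = 3.766.
df = n − k − 1 = 273 − 3 − 1 = 269.
Two-sided p = 2·P(T_{269} > |t|) ≈ 0.0002.
So p < 0.001.

p < 0.001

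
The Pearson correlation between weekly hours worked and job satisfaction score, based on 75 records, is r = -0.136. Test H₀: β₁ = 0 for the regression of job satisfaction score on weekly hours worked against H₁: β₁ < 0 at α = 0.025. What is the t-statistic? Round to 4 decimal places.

t = -1.1729

t = r·√(n − 2)/√(1 − r²) = -0.136·√73/√0.981504 = -1.1729.
df = n − 2 = 73.
One-sided p ≈ 0.1223, which is ≥ 0.025, so fail to reject H₀.
The data do not give significant evidence of a linear association between weekly hours worked and job satisfaction score.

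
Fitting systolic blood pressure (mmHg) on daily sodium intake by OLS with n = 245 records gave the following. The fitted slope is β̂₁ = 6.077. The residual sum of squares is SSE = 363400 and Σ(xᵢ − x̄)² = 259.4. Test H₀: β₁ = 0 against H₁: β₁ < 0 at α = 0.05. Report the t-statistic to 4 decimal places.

MSE = SSE/(n − 2) = 363400/243 = 1495.47.
SE(β̂₁) = √(MSE/Sₓₓ) = √(1495.47/259.4) = 2.40107.
t = 6.077 / 2.40107 = 2.5310.
df = n − 2 = 243.
One-sided p ≈ 0.9940, which is ≥ 0.05, so fail to reject H₀.
The data do not give significant evidence that the true slope on daily sodium intake is negative.

t = 2.5310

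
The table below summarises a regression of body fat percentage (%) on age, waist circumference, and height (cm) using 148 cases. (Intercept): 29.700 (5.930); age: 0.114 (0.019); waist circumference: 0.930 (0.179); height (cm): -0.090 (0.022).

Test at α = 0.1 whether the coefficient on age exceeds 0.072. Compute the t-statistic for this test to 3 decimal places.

Read off: b = 0.114, SE = 0.019 for age.
H₀: β₁ = 0.072 vs H₁: β₁ > 0.072.
t = (0.114 − 0.072) / 0.019 = 2.211.
df = n − k − 1 = 148 − 3 − 1 = 144.
One-sided p ≈ 0.0143, which is < 0.1, so reject H₀.
There is evidence that the true slope on age exceeds 0.072 % per unit, holding the other predictors fixed.

t = 2.211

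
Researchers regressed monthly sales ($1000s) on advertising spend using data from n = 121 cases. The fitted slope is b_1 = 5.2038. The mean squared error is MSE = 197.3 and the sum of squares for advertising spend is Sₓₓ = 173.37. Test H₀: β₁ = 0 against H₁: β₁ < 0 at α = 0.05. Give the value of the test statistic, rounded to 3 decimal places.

SE(b_1) = √(MSE/Sₓₓ) = √(197.3/173.37) = 1.06678.
t = 5.2038 / 1.06678 = 4.878.
df = n − 2 = 119.
One-sided p ≈ 1.0000, which is ≥ 0.05, so fail to reject H₀.
The data do not give significant evidence that the true slope on advertising spend is negative.

t = 4.878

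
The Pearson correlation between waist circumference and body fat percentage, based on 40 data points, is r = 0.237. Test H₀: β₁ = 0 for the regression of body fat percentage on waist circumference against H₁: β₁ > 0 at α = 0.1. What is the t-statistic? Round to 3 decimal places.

t = 1.504

t = r·√(n − 2)/√(1 − r²) = 0.237·√38/√0.943831 = 1.504.
df = n − 2 = 38.
One-sided p ≈ 0.0704, which is < 0.1, so reject H₀.
There is evidence of a linear association between waist circumference and body fat percentage.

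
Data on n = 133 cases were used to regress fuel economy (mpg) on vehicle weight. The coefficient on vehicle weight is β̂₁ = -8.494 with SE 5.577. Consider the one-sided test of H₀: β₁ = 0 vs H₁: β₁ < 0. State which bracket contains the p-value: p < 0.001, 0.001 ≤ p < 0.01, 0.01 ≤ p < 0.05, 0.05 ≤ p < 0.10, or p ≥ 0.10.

0.05 ≤ p < 0.10

t = -8.494 / 5.577 = -1.523.
df = n − 2 = 133 − 2 = 131.
One-sided p = P(T_{131} < t) ≈ 0.0651.
So 0.05 ≤ p < 0.10.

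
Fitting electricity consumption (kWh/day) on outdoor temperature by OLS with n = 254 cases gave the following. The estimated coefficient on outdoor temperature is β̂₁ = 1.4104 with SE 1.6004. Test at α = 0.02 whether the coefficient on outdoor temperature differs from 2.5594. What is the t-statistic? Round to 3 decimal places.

t = -0.718

H₀: β₁ = 2.5594 vs H₁: β₁ ≠ 2.5594.
t = (β̂₁ − β₁⁰)/SE = (1.4104 − 2.5594) / 1.6004 = -0.718.
df = n − 2 = 254 − 2 = 252.
Two-sided p ≈ 0.4735, which is ≥ 0.02, so fail to reject H₀.
The data are consistent with a true slope of 2.5594 kWh/day per unit of outdoor temperature.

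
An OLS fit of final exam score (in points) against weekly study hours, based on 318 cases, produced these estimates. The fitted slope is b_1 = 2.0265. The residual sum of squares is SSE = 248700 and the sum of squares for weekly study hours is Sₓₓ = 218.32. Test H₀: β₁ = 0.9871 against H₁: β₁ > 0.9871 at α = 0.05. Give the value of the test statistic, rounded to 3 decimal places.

t = 0.547

MSE = SSE/(n − 2) = 248700/316 = 787.025.
SE(b_1) = √(MSE/Sₓₓ) = √(787.025/218.32) = 1.89866.
t = (2.0265 − 0.9871) / 1.89866 = 0.547.
df = n − 2 = 316.
One-sided p ≈ 0.2922, which is ≥ 0.05, so fail to reject H₀.
The data do not give significant evidence that the true slope on weekly study hours exceeds 0.9871 points per unit.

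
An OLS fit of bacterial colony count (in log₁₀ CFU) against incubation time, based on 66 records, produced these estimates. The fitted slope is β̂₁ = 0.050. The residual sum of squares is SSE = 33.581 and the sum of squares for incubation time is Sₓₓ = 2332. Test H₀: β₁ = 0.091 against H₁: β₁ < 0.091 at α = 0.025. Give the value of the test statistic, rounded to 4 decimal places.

MSE = SSE/(n − 2) = 33.581/64 = 0.524703.
SE(β̂₁) = √(MSE/Sₓₓ) = √(0.524703/2332) = 0.015.
t = (0.050 − 0.091) / 0.015 = -2.7333.
df = n − 2 = 64.
One-sided p ≈ 0.0040, which is < 0.025, so reject H₀.
There is evidence that the true slope on incubation time is below 0.091 log₁₀ CFU per unit.

t = -2.7333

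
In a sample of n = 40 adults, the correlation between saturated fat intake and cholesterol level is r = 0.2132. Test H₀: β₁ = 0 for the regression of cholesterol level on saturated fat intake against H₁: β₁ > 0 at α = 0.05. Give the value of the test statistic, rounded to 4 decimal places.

t = 1.3452

t = r·√(n − 2)/√(1 − r²) = 0.2132·√38/√0.954546 = 1.3452.
df = n − 2 = 38.
One-sided p ≈ 0.0933, which is ≥ 0.05, so fail to reject H₀.
The data do not give significant evidence of a linear association between saturated fat intake and cholesterol level.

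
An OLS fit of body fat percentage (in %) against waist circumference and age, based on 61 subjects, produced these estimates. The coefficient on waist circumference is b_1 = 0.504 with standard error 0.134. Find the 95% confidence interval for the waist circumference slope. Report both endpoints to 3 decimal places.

df = n − k − 1 = 61 − 2 − 1 = 58.
t* = t_{0.025, 58} = 2.001717.
Margin = t* × SE = 2.001717 × 0.134 = 0.26823.
CI: 0.504 ± 0.26823 → (0.236, 0.772).
With 95% confidence, each one-unit increase in waist circumference is associated with a change of between 0.236 and 0.772 % in body fat percentage, holding the other predictors fixed.

(0.236, 0.772)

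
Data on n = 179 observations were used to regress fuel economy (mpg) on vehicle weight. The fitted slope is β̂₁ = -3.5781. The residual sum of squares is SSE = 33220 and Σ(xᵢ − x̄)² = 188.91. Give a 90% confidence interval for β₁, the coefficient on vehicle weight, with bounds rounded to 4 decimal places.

MSE = SSE/(n − 2) = 33220/177 = 187.684.
SE(β̂₁) = √(MSE/Sₓₓ) = √(187.684/188.91) = 0.996749.
df = n − 2 = 177.
t* = t_{0.05, 177} = 1.653508.
Margin = t* × SE = 1.653508 × 0.996749 = 1.648132.
CI: -3.5781 ± 1.648132 → (-5.2262, -1.9300).
With 90% confidence, each one-unit increase in vehicle weight is associated with a change of between -5.2262 and -1.9300 mpg in fuel economy.

(-5.2262, -1.9300)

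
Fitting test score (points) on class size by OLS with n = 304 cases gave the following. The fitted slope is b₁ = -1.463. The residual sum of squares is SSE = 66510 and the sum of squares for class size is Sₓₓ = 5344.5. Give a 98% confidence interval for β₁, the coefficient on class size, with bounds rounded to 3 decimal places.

(-1.938, -0.988)

MSE = SSE/(n − 2) = 66510/302 = 220.232.
SE(b₁) = √(MSE/Sₓₓ) = √(220.232/5344.5) = 0.202996.
df = n − 2 = 302.
t* = t_{0.01, 302} = 2.338759.
Margin = t* × SE = 2.338759 × 0.202996 = 0.47476.
CI: -1.463 ± 0.47476 → (-1.938, -0.988).
With 98% confidence, each one-unit increase in class size is associated with a change of between -1.938 and -0.988 points in test score.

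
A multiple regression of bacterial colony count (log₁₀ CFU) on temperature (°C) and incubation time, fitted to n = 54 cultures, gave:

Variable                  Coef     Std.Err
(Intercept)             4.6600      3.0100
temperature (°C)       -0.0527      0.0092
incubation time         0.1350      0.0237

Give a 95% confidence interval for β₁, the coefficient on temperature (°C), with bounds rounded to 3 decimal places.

(-0.071, -0.034)

Read off: b = -0.0527, SE = 0.0092 for temperature (°C).
df = n − k − 1 = 54 − 2 − 1 = 51.
t* = t_{0.025, 51} = 2.007584.
Margin = t* × SE = 2.007584 × 0.0092 = 0.01847.
CI: -0.0527 ± 0.01847 → (-0.071, -0.034).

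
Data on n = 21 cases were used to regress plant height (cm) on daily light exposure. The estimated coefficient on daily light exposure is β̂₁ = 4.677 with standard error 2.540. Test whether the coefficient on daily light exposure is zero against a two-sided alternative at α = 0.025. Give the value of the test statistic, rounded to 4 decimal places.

H₀: β₁ = 0 vs H₁: β₁ ≠ 0.
t = (β̂₁ − β₁⁰)/SE = 4.677 / 2.540 = 1.8413.
df = n − 2 = 21 − 2 = 19.
Two-sided p ≈ 0.0812, which is ≥ 0.025, so fail to reject H₀.
The data do not give significant evidence of an association between daily light exposure and plant height.

t = 1.8413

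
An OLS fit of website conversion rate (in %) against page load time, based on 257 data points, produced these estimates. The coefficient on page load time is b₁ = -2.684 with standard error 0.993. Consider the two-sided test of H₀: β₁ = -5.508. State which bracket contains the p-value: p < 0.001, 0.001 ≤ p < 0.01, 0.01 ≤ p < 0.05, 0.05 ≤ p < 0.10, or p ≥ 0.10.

0.001 ≤ p < 0.01

t = (-2.684 − (-5.508)) / 0.993 = 2.844.
df = n − 2 = 257 − 2 = 255.
Two-sided p = 2·P(T_{255} > |t|) ≈ 0.0048.
So 0.001 ≤ p < 0.01.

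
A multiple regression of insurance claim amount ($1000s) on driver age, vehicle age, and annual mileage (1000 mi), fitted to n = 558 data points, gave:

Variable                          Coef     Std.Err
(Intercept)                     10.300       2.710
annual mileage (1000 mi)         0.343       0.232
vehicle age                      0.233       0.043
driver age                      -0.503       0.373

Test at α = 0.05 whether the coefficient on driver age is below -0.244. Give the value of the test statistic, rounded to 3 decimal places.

Read off: b = -0.503, SE = 0.373 for driver age.
H₀: β₁ = -0.244 vs H₁: β₁ < -0.244.
t = (-0.503 − (-0.244)) / 0.373 = -0.694.
df = n − k − 1 = 558 − 3 − 1 = 554.
One-sided p ≈ 0.2439, which is ≥ 0.05, so fail to reject H₀.
The data do not give significant evidence that the true slope on driver age is below -0.244 $1000s per unit, holding the other predictors fixed.

t = -0.694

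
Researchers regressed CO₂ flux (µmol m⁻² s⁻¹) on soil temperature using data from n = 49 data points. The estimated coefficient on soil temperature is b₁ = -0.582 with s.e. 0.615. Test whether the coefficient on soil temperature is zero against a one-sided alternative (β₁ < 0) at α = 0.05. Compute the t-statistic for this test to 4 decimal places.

t = -0.9463

H₀: β₁ = 0 vs H₁: β₁ < 0.
t = (b₁ − β₁⁰)/SE = -0.582 / 0.615 = -0.9463.
df = n − 2 = 49 − 2 = 47.
One-sided p ≈ 0.1744, which is ≥ 0.05, so fail to reject H₀.
The data do not give significant evidence that the true slope on soil temperature is negative.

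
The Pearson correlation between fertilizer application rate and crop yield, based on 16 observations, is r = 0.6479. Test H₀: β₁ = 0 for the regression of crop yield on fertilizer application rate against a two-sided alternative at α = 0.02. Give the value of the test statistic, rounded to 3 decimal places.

t = r·√(n − 2)/√(1 − r²) = 0.6479·√14/√0.580226 = 3.183.
df = n − 2 = 14.
Two-sided p ≈ 0.0066, which is < 0.02, so reject H₀.
There is evidence of a linear association between fertilizer application rate and crop yield.

t = 3.183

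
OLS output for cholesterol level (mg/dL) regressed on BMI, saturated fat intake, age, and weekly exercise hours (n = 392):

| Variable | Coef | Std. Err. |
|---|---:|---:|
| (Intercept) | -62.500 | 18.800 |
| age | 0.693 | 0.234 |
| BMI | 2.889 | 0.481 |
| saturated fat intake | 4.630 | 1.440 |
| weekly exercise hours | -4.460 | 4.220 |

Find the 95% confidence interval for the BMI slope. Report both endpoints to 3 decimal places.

(1.943, 3.835)

Read off: b = 2.889, SE = 0.481 for BMI.
df = n − k − 1 = 392 − 4 − 1 = 387.
t* = t_{0.025, 387} = 1.966113.
Margin = t* × SE = 1.966113 × 0.481 = 0.94570.
CI: 2.889 ± 0.94570 → (1.943, 3.835).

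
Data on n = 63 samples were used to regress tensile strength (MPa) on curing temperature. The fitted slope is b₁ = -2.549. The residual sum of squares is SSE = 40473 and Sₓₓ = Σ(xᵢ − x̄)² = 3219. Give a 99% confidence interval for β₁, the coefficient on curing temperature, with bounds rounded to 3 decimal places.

MSE = SSE/(n − 2) = 40473/61 = 663.492.
SE(b₁) = √(MSE/Sₓₓ) = √(663.492/3219) = 0.454002.
df = n − 2 = 61.
t* = t_{0.005, 61} = 2.658857.
Margin = t* × SE = 2.658857 × 0.454002 = 1.20713.
CI: -2.549 ± 1.20713 → (-3.756, -1.342).
With 99% confidence, each one-unit increase in curing temperature is associated with a change of between -3.756 and -1.342 MPa in tensile strength.

(-3.756, -1.342)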